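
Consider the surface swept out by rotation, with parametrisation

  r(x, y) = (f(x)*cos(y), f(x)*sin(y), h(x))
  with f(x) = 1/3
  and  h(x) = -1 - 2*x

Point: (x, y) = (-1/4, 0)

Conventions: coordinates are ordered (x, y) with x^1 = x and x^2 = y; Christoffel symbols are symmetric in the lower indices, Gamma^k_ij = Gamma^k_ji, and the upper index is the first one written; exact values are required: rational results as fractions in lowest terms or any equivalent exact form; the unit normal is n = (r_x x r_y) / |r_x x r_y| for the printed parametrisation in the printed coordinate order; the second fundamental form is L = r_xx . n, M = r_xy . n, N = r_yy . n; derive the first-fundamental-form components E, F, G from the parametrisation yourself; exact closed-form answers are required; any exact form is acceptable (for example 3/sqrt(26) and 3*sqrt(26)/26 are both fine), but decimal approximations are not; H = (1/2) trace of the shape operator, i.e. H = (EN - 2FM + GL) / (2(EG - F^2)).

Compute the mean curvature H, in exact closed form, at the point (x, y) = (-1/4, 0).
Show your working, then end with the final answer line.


f = 1/3, f' = 0, f'' = 0, h' = -2, h'' = 0
E = 4, F = 0, G = 1/9; answer radicand W^2 = 4
unnormalised second-form numerators: l = 0, m = 0, n = -2/3; L = l/sqrt(4), and similarly M = m/sqrt(W^2), N = n/sqrt(W^2)
H = (E*n - 2*F*m + G*l) / (2*(EG - F^2)*sqrt(W^2)); E*n - 2*F*m + G*l = -8/3, EG - F^2 = 4/9, so H = (-3)/sqrt(4)

Answer: H = -3/2


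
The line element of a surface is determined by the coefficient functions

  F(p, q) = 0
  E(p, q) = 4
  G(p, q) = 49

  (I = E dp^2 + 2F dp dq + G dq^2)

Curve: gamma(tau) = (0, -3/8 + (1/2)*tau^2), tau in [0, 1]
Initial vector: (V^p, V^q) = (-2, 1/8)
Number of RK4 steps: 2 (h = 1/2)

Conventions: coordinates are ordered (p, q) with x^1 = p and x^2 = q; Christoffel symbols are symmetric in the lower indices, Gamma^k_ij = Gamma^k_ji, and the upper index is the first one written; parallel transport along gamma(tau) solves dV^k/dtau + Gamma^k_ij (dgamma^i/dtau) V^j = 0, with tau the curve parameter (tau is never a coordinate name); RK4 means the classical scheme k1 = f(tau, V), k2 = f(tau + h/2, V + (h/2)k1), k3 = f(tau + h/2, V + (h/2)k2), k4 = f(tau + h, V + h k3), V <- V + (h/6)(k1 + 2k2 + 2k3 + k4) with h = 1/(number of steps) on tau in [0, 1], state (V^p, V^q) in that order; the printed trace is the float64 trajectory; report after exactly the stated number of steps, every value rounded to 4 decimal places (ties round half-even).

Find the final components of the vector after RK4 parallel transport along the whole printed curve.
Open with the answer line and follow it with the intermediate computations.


Answer: V^p = -2.0000, V^q = 0.1250

gamma'(tau) = (0, tau); f(tau, V)^k = -Gamma^k_ij(gamma(tau)) gamma'^i(tau) V^j; h = 1/2; intermediate values shown to 6 dp
curve data and Christoffel symbols at the stage parameters:
  tau = 0.000000: gamma = (0.000000, -0.375000), gamma' = (0.000000, 0.000000); Gamma_ppp = 0.000000, Gamma_ppq = 0.000000, Gamma_pqq = 0.000000, Gamma_qpp = 0.000000, Gamma_qpq = 0.000000, Gamma_qqq = 0.000000
  tau = 0.250000: gamma = (0.000000, -0.343750), gamma' = (0.000000, 0.250000); Gamma_ppp = 0.000000, Gamma_ppq = 0.000000, Gamma_pqq = 0.000000, Gamma_qpp = 0.000000, Gamma_qpq = 0.000000, Gamma_qqq = 0.000000
  tau = 0.500000: gamma = (0.000000, -0.250000), gamma' = (0.000000, 0.500000); Gamma_ppp = 0.000000, Gamma_ppq = 0.000000, Gamma_pqq = 0.000000, Gamma_qpp = 0.000000, Gamma_qpq = 0.000000, Gamma_qqq = 0.000000
  tau = 0.750000: gamma = (0.000000, -0.093750), gamma' = (0.000000, 0.750000); Gamma_ppp = 0.000000, Gamma_ppq = 0.000000, Gamma_pqq = 0.000000, Gamma_qpp = 0.000000, Gamma_qpq = 0.000000, Gamma_qqq = 0.000000
  tau = 1.000000: gamma = (0.000000, 0.125000), gamma' = (0.000000, 1.000000); Gamma_ppp = 0.000000, Gamma_ppq = 0.000000, Gamma_pqq = 0.000000, Gamma_qpp = 0.000000, Gamma_qpq = 0.000000, Gamma_qqq = 0.000000
step 0: V^p = -2.0000, V^q = 0.1250
step 1: k1 = (0.000000, 0.000000), k2 = (0.000000, 0.000000), k3 = (0.000000, 0.000000), k4 = (0.000000, 0.000000); V <- V + (h/6)(k1 + 2k2 + 2k3 + k4): V^p = -2.0000, V^q = 0.1250
step 2: k1 = (0.000000, 0.000000), k2 = (0.000000, 0.000000), k3 = (0.000000, 0.000000), k4 = (0.000000, 0.000000); V <- V + (h/6)(k1 + 2k2 + 2k3 + k4): V^p = -2.0000, V^q = 0.1250


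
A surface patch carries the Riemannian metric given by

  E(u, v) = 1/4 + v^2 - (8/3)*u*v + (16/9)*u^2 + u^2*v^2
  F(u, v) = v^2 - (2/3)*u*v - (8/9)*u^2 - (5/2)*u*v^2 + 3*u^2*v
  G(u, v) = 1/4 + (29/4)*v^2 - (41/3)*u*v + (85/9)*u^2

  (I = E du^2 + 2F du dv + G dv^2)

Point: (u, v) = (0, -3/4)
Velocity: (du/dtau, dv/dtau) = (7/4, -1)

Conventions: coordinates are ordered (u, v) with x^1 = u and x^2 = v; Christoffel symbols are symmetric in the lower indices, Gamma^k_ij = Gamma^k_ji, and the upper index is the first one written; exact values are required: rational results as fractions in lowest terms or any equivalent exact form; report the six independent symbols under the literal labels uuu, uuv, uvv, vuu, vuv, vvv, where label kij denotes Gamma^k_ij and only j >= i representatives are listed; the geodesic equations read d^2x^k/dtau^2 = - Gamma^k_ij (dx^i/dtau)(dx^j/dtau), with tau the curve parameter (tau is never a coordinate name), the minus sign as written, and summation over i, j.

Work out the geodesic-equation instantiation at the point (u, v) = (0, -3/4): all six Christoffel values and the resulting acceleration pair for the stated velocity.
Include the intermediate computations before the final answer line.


E = 13/16, F = 9/16, G = 277/64 at the point
E_u = 2, E_v = -3/2, F_u = -29/32, F_v = -3/2, G_u = 41/4, G_v = -87/8
EG - F^2 = 3277/1024;  g^inv = (1024/3277) * [[277/64, -9/16], [-9/16, 13/16]]
first-kind symbols [ij,l] = (1/2)(d_i g_jl + d_j g_il - d_l g_ij): [uu,u] = E_u/2 = 1, [uu,v] = F_u - E_v/2 = -5/32, [uv,u] = E_v/2 = -3/4, [uv,v] = G_u/2 = 41/8, [vv,u] = F_v - G_u/2 = -53/8, [vv,v] = G_v/2 = -87/16
Gamma^u_ij = (G*[ij,u] - F*[ij,v])/(EG - F^2), Gamma^v_ij = (E*[ij,v] - F*[ij,u])/(EG - F^2)
Gamma_uuu = 4522/3277, Gamma_uuv = -6276/3277, Gamma_uvv = -26230/3277, Gamma_vuu = -706/3277, Gamma_vuv = 4696/3277, Gamma_vvv = -708/3277
d^2u/dtau^2 = -(Gamma_uuu*(7/4)^2 + 2*Gamma_uuv*(7/4)*(-1) + Gamma_uvv*(-1)^2) = -76677/26216
d^2v/dtau^2 = -(Gamma_vuu*(7/4)^2 + 2*Gamma_vuv*(7/4)*(-1) + Gamma_vvv*(-1)^2) = 154449/26216

Answer: Gamma_uuu = 4522/3277, Gamma_uuv = -6276/3277, Gamma_uvv = -26230/3277, Gamma_vuu = -706/3277, Gamma_vuv = 4696/3277, Gamma_vvv = -708/3277; accelerations (d^2u/dtau^2, d^2v/dtau^2) = (-76677/26216, 154449/26216)


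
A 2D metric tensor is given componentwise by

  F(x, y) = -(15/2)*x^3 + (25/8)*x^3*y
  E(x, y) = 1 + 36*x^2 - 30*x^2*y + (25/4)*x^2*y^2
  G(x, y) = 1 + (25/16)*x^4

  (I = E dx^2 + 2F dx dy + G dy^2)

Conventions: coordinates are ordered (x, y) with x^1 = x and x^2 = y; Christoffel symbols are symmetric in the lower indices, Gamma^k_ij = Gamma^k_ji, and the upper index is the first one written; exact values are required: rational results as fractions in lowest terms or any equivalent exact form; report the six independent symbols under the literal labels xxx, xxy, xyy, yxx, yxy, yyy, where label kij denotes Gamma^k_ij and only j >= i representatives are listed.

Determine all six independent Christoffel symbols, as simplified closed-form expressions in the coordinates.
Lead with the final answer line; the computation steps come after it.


Answer: Gamma_xxx = (100*x*y^2 - 480*x*y + 576*x)/(25*x^4 + 100*x^2*y^2 - 480*x^2*y + 576*x^2 + 16), Gamma_xxy = (100*x^2*y - 240*x^2)/(25*x^4 + 100*x^2*y^2 - 480*x^2*y + 576*x^2 + 16), Gamma_xyy = 0, Gamma_yxx = (50*x^2*y - 120*x^2)/(25*x^4 + 100*x^2*y^2 - 480*x^2*y + 576*x^2 + 16), Gamma_yxy = 50*x^3/(25*x^4 + 100*x^2*y^2 - 480*x^2*y + 576*x^2 + 16), Gamma_yyy = 0

E = 1 + 36*x^2 - 30*x^2*y + (25/4)*x^2*y^2; F = -(15/2)*x^3 + (25/8)*x^3*y; G = 1 + (25/16)*x^4
Gamma^k_ij = (1/2) g^{kl} (d_i g_jl + d_j g_il - d_l g_ij), with g^inv = (1/(EG-F^2)) [[G, -F], [-F, E]]
first partials: E_x = 72*x - 60*x*y + (25/2)*x*y^2, E_y = -30*x^2 + (25/2)*x^2*y, F_x = -(45/2)*x^2 + (75/8)*x^2*y, F_y = (25/8)*x^3, G_x = (25/4)*x^3, G_y = 0
D = EG - F^2 = 1 + 36*x^2 - 30*x^2*y + (25/4)*x^2*y^2 + (25/16)*x^4
expanded: Gamma^x_xx = (G E_x - 2F F_x + F E_y)/(2D), Gamma^x_xy = (G E_y - F G_x)/(2D), Gamma^x_yy = (2G F_y - G G_x - F G_y)/(2D), Gamma^y_xx = (2E F_x - E E_y - F E_x)/(2D), Gamma^y_xy = (E G_x - F E_y)/(2D), Gamma^y_yy = (E G_y - 2F F_y + F G_x)/(2D); substitute and cancel common factors


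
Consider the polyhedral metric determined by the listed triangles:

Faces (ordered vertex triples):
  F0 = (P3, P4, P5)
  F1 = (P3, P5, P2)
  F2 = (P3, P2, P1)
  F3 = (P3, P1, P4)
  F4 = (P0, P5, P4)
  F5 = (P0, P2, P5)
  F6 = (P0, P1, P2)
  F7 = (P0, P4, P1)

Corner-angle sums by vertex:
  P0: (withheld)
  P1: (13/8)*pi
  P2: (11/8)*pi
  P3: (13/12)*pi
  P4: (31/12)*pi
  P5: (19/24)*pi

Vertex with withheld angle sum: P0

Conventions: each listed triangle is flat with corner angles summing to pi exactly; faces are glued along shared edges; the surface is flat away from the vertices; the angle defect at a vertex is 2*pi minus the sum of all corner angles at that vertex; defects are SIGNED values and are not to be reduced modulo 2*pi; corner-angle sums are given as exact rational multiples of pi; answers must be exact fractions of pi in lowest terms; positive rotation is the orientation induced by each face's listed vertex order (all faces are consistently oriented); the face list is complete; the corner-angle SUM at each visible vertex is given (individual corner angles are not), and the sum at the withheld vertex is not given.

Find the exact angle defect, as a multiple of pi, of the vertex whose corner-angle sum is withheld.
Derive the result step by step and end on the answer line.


V = 6, E = 12, F = 8; chi = V - E + F = 2
Gauss-Bonnet: total defect = 2*pi*chi = 4*pi; visible defects sum to (61/24)*pi

Answer: defect(P0) = (35/24)*pi


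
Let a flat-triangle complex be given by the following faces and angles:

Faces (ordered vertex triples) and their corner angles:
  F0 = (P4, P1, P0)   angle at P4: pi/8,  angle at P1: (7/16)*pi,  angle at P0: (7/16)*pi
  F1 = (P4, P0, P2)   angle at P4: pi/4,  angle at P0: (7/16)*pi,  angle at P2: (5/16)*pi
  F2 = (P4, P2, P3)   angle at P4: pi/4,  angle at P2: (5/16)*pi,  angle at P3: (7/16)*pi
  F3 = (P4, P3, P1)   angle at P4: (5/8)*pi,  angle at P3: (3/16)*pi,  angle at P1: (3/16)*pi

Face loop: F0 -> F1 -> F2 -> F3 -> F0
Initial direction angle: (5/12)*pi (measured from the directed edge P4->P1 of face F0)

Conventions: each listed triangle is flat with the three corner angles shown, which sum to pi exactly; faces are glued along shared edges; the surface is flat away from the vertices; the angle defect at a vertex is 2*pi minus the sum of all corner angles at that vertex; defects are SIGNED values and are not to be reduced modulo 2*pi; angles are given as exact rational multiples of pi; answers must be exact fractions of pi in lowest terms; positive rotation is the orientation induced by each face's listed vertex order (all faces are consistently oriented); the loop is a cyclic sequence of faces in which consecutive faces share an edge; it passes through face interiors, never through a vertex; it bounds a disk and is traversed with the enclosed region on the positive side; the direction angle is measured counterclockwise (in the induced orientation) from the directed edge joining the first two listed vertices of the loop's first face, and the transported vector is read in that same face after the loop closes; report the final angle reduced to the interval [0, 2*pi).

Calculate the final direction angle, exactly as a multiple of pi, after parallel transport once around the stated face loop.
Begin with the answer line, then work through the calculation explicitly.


Answer: final direction angle = (7/6)*pi

enclosed vertex P4: corner angles sum to (5/4)*pi, defect = 2*pi - (5/4)*pi = (3/4)*pi
adding the enclosed defects to the starting angle (mod 2*pi, induced orientation) gives the holonomy
final angle = (5/12)*pi + (3/4)*pi = (7/6)*pi (mod 2*pi)


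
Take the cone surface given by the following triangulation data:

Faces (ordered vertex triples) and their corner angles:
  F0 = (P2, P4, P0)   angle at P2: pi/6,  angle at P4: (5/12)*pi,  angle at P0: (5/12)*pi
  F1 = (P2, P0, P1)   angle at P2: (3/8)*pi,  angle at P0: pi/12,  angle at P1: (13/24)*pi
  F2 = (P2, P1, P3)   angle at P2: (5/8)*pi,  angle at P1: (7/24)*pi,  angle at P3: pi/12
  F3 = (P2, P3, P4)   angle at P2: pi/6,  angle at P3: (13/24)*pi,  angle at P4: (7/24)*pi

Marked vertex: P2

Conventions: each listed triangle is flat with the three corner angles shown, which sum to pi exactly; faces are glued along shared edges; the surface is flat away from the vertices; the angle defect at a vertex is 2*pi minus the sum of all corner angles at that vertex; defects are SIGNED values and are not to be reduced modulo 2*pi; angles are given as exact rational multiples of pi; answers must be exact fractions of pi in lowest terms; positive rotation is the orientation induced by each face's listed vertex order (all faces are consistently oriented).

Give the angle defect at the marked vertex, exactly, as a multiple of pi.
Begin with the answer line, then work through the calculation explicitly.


Answer: defect(P2) = (2/3)*pi

Sum of corner angles at P2: (4/3)*pi
defect = 2*pi - (4/3)*pi


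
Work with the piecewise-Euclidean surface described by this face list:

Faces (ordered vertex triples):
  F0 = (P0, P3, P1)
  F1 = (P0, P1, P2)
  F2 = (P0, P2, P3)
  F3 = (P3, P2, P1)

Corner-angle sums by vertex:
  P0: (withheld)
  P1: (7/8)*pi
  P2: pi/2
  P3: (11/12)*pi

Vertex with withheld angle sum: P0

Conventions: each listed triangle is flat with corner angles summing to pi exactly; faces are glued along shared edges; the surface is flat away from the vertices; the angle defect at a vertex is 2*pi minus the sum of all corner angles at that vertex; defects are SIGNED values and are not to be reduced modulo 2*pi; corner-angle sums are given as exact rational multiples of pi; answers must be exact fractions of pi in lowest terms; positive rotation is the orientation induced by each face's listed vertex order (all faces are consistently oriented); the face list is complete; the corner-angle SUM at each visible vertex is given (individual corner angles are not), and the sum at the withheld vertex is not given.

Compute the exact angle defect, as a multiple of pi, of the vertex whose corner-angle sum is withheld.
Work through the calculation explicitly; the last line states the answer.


V = 4, E = 6, F = 4; chi = V - E + F = 2
Gauss-Bonnet: total defect = 2*pi*chi = 4*pi; visible defects sum to (89/24)*pi

Answer: defect(P0) = (7/24)*pi


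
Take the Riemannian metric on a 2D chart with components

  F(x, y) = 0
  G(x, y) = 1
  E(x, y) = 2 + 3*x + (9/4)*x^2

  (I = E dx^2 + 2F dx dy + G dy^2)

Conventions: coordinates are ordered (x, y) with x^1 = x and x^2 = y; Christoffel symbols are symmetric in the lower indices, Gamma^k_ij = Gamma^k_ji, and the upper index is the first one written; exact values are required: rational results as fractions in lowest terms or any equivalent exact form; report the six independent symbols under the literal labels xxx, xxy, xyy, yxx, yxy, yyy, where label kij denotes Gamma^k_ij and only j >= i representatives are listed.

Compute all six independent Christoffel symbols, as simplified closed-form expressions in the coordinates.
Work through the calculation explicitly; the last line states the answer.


E = 2 + 3*x + (9/4)*x^2; F = 0; G = 1
Gamma^k_ij = (1/2) g^{kl} (d_i g_jl + d_j g_il - d_l g_ij), with g^inv = (1/(EG-F^2)) [[G, -F], [-F, E]]
first partials: E_x = 3 + (9/2)*x, E_y = 0, F_x = 0, F_y = 0, G_x = 0, G_y = 0
D = EG - F^2 = 2 + 3*x + (9/4)*x^2
expanded: Gamma^x_xx = (G E_x - 2F F_x + F E_y)/(2D), Gamma^x_xy = (G E_y - F G_x)/(2D), Gamma^x_yy = (2G F_y - G G_x - F G_y)/(2D), Gamma^y_xx = (2E F_x - E E_y - F E_x)/(2D), Gamma^y_xy = (E G_x - F E_y)/(2D), Gamma^y_yy = (E G_y - 2F F_y + F G_x)/(2D); substitute and cancel common factors

Answer: Gamma_xxx = (9*x + 6)/(9*x^2 + 12*x + 8), Gamma_xxy = 0, Gamma_xyy = 0, Gamma_yxx = 0, Gamma_yxy = 0, Gamma_yyy = 0


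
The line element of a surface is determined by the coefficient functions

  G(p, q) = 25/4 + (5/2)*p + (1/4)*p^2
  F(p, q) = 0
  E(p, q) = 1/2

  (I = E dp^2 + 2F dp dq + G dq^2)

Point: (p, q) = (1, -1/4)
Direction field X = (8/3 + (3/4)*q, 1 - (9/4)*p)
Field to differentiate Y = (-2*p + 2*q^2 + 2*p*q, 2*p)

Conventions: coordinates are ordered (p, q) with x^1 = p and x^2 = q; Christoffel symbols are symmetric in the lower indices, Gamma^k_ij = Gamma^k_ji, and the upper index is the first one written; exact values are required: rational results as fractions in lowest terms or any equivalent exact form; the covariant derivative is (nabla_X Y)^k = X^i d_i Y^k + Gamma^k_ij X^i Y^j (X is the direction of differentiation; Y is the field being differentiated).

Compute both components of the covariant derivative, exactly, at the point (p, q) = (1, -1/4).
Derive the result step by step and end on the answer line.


E = 1/2, F = 0, G = 9 at the point
E_p = 0, E_q = 0, F_p = 0, F_q = 0, G_p = 3, G_q = 0
EG - F^2 = 9/2;  g^inv = (2/9) * [[9, 0], [0, 1/2]]
first-kind symbols [ij,l] = (1/2)(d_i g_jl + d_j g_il - d_l g_ij): [pp,p] = E_p/2 = 0, [pp,q] = F_p - E_q/2 = 0, [pq,p] = E_q/2 = 0, [pq,q] = G_p/2 = 3/2, [qq,p] = F_q - G_p/2 = -3/2, [qq,q] = G_q/2 = 0
Gamma^p_ij = (G*[ij,p] - F*[ij,q])/(EG - F^2), Gamma^q_ij = (E*[ij,q] - F*[ij,p])/(EG - F^2)
Gamma_ppp = 0, Gamma_ppq = 0, Gamma_pqq = -3, Gamma_qpp = 0, Gamma_qpq = 1/6, Gamma_qqq = 0
X = (119/48, -5/4), Y = (-19/8, 2) at the point

Answer: (nabla_X Y)^p = 5/96, (nabla_X Y)^q = 3617/576


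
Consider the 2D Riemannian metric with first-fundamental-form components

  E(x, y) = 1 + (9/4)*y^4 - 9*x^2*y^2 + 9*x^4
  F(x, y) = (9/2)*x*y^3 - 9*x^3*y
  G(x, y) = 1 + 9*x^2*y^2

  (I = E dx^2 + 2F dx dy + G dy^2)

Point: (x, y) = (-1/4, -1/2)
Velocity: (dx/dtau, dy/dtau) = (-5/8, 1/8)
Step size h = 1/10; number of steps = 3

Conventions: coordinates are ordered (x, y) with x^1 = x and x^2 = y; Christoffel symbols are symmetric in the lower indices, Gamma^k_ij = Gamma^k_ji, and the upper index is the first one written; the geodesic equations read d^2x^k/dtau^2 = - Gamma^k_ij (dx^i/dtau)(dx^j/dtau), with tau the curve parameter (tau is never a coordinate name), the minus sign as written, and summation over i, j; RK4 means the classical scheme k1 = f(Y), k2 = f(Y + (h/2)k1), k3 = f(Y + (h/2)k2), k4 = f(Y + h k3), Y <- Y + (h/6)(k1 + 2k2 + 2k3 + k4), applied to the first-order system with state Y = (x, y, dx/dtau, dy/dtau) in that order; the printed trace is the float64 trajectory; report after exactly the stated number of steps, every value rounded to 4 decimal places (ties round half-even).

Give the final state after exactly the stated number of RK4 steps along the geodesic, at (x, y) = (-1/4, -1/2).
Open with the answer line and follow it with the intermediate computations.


Answer: x = -0.4394, y = -0.4779, dx/dtau = -0.6222, dy/dtau = 0.0119

f(Y) = (dx/dtau, dy/dtau, -Gamma^x_ij Y'^i Y'^j, -Gamma^y_ij Y'^i Y'^j) with the Gammas evaluated at the stage position; h = 0.100000; intermediate values shown to 6 dp
step 0: x = -0.2500, y = -0.5000, dx/dtau = -0.6250, dy/dtau = 0.1250
step 1:
  k1: at (x, y) = (-0.250000, -0.500000), (dx/dtau, dy/dtau) = (-0.625000, 0.125000); Gamma_xxx = 0.239203, Gamma_xxy = -0.239203, Gamma_xyy = -0.119601, Gamma_yxx = 0.478405, Gamma_yxy = -0.478405, Gamma_yyy = -0.239203; k1 = (-0.625000, 0.125000, -0.128945, -0.257890)
  k2: at (x, y) = (-0.281250, -0.493750), (dx/dtau, dy/dtau) = (-0.631447, 0.112105); Gamma_xxx = 0.182044, Gamma_xxy = -0.159794, Gamma_xyy = -0.091022, Gamma_yxx = 0.590750, Gamma_yxy = -0.518547, Gamma_yyy = -0.295375; k2 = (-0.631447, 0.112105, -0.094065, -0.305250)
  k3: at (x, y) = (-0.281572, -0.494395), (dx/dtau, dy/dtau) = (-0.629703, 0.109738); Gamma_xxx = 0.182690, Gamma_xxy = -0.160386, Gamma_xyy = -0.091345, Gamma_yxx = 0.592401, Gamma_yxy = -0.520079, Gamma_yyy = -0.296201; k3 = (-0.629703, 0.109738, -0.093507, -0.303213)
  k4: at (x, y) = (-0.312970, -0.489026), (dx/dtau, dy/dtau) = (-0.634351, 0.094679); Gamma_xxx = 0.100254, Gamma_xxy = -0.078325, Gamma_xyy = -0.050127, Gamma_yxx = 0.709618, Gamma_yxy = -0.554400, Gamma_yyy = -0.354809; k4 = (-0.634351, 0.094679, -0.049301, -0.348964)
  Y <- Y + (h/6)(k1 + 2k2 + 2k3 + k4): x = -0.3130, y = -0.4889, dx/dtau = -0.6342, dy/dtau = 0.0946
step 2:
  k1: at (x, y) = (-0.313028, -0.488944), (dx/dtau, dy/dtau) = (-0.634223, 0.094604); Gamma_xxx = 0.099922, Gamma_xxy = -0.078038, Gamma_xyy = -0.049961, Gamma_yxx = 0.709771, Gamma_yxy = -0.554326, Gamma_yyy = -0.354886; k1 = (-0.634223, 0.094604, -0.049110, -0.348841)
  k2: at (x, y) = (-0.344739, -0.484214), (dx/dtau, dy/dtau) = (-0.636679, 0.077162); Gamma_xxx = -0.008004, Gamma_xxy = 0.005621, Gamma_xyy = 0.004002, Gamma_yxx = 0.828132, Gamma_yxy = -0.581590, Gamma_yyy = -0.414066; k2 = (-0.636679, 0.077162, 0.003773, -0.390370)
  k3: at (x, y) = (-0.344861, -0.485086), (dx/dtau, dy/dtau) = (-0.634035, 0.075085); Gamma_xxx = -0.006324, Gamma_xxy = 0.004447, Gamma_xyy = 0.003162, Gamma_yxx = 0.829502, Gamma_yxy = -0.583393, Gamma_yyy = -0.414751; k3 = (-0.634035, 0.075085, 0.002948, -0.386668)
  k4: at (x, y) = (-0.376431, -0.481435), (dx/dtau, dy/dtau) = (-0.633928, 0.055937); Gamma_xxx = -0.134362, Gamma_xxy = 0.085921, Gamma_xyy = 0.067181, Gamma_yxx = 0.943428, Gamma_yxy = -0.603297, Gamma_yyy = -0.471714; k4 = (-0.633928, 0.055937, 0.059879, -0.420441)
  Y <- Y + (h/6)(k1 + 2k2 + 2k3 + k4): x = -0.3765, y = -0.4814, dx/dtau = -0.6338, dy/dtau = 0.0559
step 3:
  k1: at (x, y) = (-0.376520, -0.481360), (dx/dtau, dy/dtau) = (-0.633820, 0.055881); Gamma_xxx = -0.134924, Gamma_xxy = 0.086246, Gamma_xyy = 0.067462, Gamma_yxx = 0.943659, Gamma_yxy = -0.603207, Gamma_yyy = -0.471829; k1 = (-0.633820, 0.055881, 0.060102, -0.420350)
  k2: at (x, y) = (-0.408211, -0.478566), (dx/dtau, dy/dtau) = (-0.630815, 0.034864); Gamma_xxx = -0.279983, Gamma_xxy = 0.164119, Gamma_xyy = 0.139991, Gamma_yxx = 1.049353, Gamma_yxy = -0.615103, Gamma_yyy = -0.524676; k2 = (-0.630815, 0.034864, 0.118461, -0.443983)
  k3: at (x, y) = (-0.408061, -0.479617), (dx/dtau, dy/dtau) = (-0.627897, 0.033682); Gamma_xxx = -0.276382, Gamma_xxy = 0.162424, Gamma_xyy = 0.138191, Gamma_yxx = 1.050367, Gamma_yxy = -0.617277, Gamma_yyy = -0.525183; k3 = (-0.627897, 0.033682, 0.115678, -0.439625)
  k4: at (x, y) = (-0.439310, -0.477992), (dx/dtau, dy/dtau) = (-0.622252, 0.011919); Gamma_xxx = -0.428703, Gamma_xxy = 0.233225, Gamma_xyy = 0.214351, Gamma_yxx = 1.143058, Gamma_yxy = -0.621852, Gamma_yyy = -0.571529; k4 = (-0.622252, 0.011919, 0.169422, -0.451732)
  Y <- Y + (h/6)(k1 + 2k2 + 2k3 + k4): x = -0.4394, y = -0.4779, dx/dtau = -0.6222, dy/dtau = 0.0119


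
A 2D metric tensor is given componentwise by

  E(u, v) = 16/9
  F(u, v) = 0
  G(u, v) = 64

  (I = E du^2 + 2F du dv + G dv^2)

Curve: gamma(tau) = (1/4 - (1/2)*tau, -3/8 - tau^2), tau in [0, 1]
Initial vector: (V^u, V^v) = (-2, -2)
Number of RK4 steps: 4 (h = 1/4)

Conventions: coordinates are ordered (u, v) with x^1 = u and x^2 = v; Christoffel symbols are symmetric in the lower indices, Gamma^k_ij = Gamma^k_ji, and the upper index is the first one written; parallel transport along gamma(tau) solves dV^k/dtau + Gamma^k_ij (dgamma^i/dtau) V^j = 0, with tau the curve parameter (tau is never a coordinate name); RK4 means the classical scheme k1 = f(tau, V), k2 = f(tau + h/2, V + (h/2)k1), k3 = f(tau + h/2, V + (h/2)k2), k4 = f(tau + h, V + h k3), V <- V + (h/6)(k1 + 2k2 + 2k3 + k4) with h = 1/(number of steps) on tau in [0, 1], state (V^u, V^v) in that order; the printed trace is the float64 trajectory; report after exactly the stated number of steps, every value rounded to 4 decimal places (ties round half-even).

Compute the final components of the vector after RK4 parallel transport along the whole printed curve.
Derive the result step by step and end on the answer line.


gamma'(tau) = (-1/2, -2*tau); f(tau, V)^k = -Gamma^k_ij(gamma(tau)) gamma'^i(tau) V^j; h = 1/4; intermediate values shown to 6 dp
curve data and Christoffel symbols at the stage parameters:
  tau = 0.000000: gamma = (0.250000, -0.375000), gamma' = (-0.500000, 0.000000); Gamma_uuu = 0.000000, Gamma_uuv = 0.000000, Gamma_uvv = 0.000000, Gamma_vuu = 0.000000, Gamma_vuv = 0.000000, Gamma_vvv = 0.000000
  tau = 0.125000: gamma = (0.187500, -0.390625), gamma' = (-0.500000, -0.250000); Gamma_uuu = 0.000000, Gamma_uuv = 0.000000, Gamma_uvv = 0.000000, Gamma_vuu = 0.000000, Gamma_vuv = 0.000000, Gamma_vvv = 0.000000
  tau = 0.250000: gamma = (0.125000, -0.437500), gamma' = (-0.500000, -0.500000); Gamma_uuu = 0.000000, Gamma_uuv = 0.000000, Gamma_uvv = 0.000000, Gamma_vuu = 0.000000, Gamma_vuv = 0.000000, Gamma_vvv = 0.000000
  tau = 0.375000: gamma = (0.062500, -0.515625), gamma' = (-0.500000, -0.750000); Gamma_uuu = 0.000000, Gamma_uuv = 0.000000, Gamma_uvv = 0.000000, Gamma_vuu = 0.000000, Gamma_vuv = 0.000000, Gamma_vvv = 0.000000
  tau = 0.500000: gamma = (0.000000, -0.625000), gamma' = (-0.500000, -1.000000); Gamma_uuu = 0.000000, Gamma_uuv = 0.000000, Gamma_uvv = 0.000000, Gamma_vuu = 0.000000, Gamma_vuv = 0.000000, Gamma_vvv = 0.000000
  tau = 0.625000: gamma = (-0.062500, -0.765625), gamma' = (-0.500000, -1.250000); Gamma_uuu = 0.000000, Gamma_uuv = 0.000000, Gamma_uvv = 0.000000, Gamma_vuu = 0.000000, Gamma_vuv = 0.000000, Gamma_vvv = 0.000000
  tau = 0.750000: gamma = (-0.125000, -0.937500), gamma' = (-0.500000, -1.500000); Gamma_uuu = 0.000000, Gamma_uuv = 0.000000, Gamma_uvv = 0.000000, Gamma_vuu = 0.000000, Gamma_vuv = 0.000000, Gamma_vvv = 0.000000
  tau = 0.875000: gamma = (-0.187500, -1.140625), gamma' = (-0.500000, -1.750000); Gamma_uuu = 0.000000, Gamma_uuv = 0.000000, Gamma_uvv = 0.000000, Gamma_vuu = 0.000000, Gamma_vuv = 0.000000, Gamma_vvv = 0.000000
  tau = 1.000000: gamma = (-0.250000, -1.375000), gamma' = (-0.500000, -2.000000); Gamma_uuu = 0.000000, Gamma_uuv = 0.000000, Gamma_uvv = 0.000000, Gamma_vuu = 0.000000, Gamma_vuv = 0.000000, Gamma_vvv = 0.000000
step 0: V^u = -2.0000, V^v = -2.0000
step 1: k1 = (0.000000, 0.000000), k2 = (0.000000, 0.000000), k3 = (0.000000, 0.000000), k4 = (0.000000, 0.000000); V <- V + (h/6)(k1 + 2k2 + 2k3 + k4): V^u = -2.0000, V^v = -2.0000
step 2: k1 = (0.000000, 0.000000), k2 = (0.000000, 0.000000), k3 = (0.000000, 0.000000), k4 = (0.000000, 0.000000); V <- V + (h/6)(k1 + 2k2 + 2k3 + k4): V^u = -2.0000, V^v = -2.0000
step 3: k1 = (0.000000, 0.000000), k2 = (0.000000, 0.000000), k3 = (0.000000, 0.000000), k4 = (0.000000, 0.000000); V <- V + (h/6)(k1 + 2k2 + 2k3 + k4): V^u = -2.0000, V^v = -2.0000
step 4: k1 = (0.000000, 0.000000), k2 = (0.000000, 0.000000), k3 = (0.000000, 0.000000), k4 = (0.000000, 0.000000); V <- V + (h/6)(k1 + 2k2 + 2k3 + k4): V^u = -2.0000, V^v = -2.0000

Answer: V^u = -2.0000, V^v = -2.0000


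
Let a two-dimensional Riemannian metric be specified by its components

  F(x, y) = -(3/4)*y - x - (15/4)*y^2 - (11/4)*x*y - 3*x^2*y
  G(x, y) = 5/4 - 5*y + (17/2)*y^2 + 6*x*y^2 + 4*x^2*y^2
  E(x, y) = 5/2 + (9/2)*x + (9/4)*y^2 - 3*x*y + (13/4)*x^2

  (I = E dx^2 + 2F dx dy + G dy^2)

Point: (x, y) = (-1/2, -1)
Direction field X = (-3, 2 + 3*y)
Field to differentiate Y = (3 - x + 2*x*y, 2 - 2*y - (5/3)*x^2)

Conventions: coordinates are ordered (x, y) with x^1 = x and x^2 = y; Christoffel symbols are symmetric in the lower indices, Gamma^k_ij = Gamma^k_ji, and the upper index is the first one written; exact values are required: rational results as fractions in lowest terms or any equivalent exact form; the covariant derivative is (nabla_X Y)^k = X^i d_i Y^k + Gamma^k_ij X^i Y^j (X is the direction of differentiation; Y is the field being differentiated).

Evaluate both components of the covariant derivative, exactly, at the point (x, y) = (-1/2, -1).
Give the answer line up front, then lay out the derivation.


Answer: (nabla_X Y)^x = -24237/1708, (nabla_X Y)^y = -26851/3416

E = 29/16, F = -25/8, G = 51/4 at the point
E_x = 17/4, E_y = -3, F_x = -5/4, F_y = 59/8, G_x = 2, G_y = -18
EG - F^2 = 427/32;  g^inv = (32/427) * [[51/4, 25/8], [25/8, 29/16]]
first-kind symbols [ij,l] = (1/2)(d_i g_jl + d_j g_il - d_l g_ij): [xx,x] = E_x/2 = 17/8, [xx,y] = F_x - E_y/2 = 1/4, [xy,x] = E_y/2 = -3/2, [xy,y] = G_x/2 = 1, [yy,x] = F_y - G_x/2 = 51/8, [yy,y] = G_y/2 = -9
Gamma^x_ij = (G*[ij,x] - F*[ij,y])/(EG - F^2), Gamma^y_ij = (E*[ij,y] - F*[ij,x])/(EG - F^2)
Gamma_xxx = 892/427, Gamma_xxy = -512/427, Gamma_xyy = 243/61, Gamma_yxx = 227/427, Gamma_yxy = -92/427, Gamma_yyy = 33/122
X = (-3, -1), Y = (9/2, 43/12) at the point


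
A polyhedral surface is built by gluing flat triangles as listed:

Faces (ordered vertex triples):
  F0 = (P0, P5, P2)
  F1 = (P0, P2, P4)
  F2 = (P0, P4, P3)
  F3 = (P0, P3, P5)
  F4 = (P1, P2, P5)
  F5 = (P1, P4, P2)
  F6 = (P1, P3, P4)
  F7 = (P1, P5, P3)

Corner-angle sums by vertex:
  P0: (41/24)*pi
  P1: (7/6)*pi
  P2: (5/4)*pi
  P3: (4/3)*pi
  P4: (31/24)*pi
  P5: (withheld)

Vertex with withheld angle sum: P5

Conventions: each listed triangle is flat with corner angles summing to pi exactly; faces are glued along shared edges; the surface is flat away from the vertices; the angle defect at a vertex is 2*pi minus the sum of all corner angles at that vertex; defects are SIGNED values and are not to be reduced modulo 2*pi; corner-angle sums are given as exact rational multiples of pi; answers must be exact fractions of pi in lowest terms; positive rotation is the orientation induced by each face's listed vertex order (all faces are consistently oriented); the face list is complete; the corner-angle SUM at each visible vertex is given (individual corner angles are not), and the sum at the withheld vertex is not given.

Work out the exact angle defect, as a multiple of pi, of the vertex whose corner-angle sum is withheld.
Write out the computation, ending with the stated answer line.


V = 6, E = 12, F = 8; chi = V - E + F = 2
Gauss-Bonnet: total defect = 2*pi*chi = 4*pi; visible defects sum to (13/4)*pi

Answer: defect(P5) = (3/4)*pi


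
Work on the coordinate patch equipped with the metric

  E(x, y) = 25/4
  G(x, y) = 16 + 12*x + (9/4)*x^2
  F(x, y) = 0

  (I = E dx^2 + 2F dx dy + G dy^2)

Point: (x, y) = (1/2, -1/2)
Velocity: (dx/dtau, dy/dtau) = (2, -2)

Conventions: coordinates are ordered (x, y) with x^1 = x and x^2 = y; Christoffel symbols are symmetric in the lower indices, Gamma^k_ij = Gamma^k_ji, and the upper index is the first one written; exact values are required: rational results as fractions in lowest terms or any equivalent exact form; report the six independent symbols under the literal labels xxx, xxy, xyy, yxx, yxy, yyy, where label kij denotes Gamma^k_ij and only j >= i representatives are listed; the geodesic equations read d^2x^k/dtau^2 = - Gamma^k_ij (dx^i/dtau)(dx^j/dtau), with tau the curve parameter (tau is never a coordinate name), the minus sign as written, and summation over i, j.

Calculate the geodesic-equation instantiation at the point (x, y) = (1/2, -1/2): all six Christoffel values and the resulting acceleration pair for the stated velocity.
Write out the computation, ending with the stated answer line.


E = 25/4, F = 0, G = 361/16 at the point
E_x = 0, E_y = 0, F_x = 0, F_y = 0, G_x = 57/4, G_y = 0
EG - F^2 = 9025/64;  g^inv = (64/9025) * [[361/16, 0], [0, 25/4]]
first-kind symbols [ij,l] = (1/2)(d_i g_jl + d_j g_il - d_l g_ij): [xx,x] = E_x/2 = 0, [xx,y] = F_x - E_y/2 = 0, [xy,x] = E_y/2 = 0, [xy,y] = G_x/2 = 57/8, [yy,x] = F_y - G_x/2 = -57/8, [yy,y] = G_y/2 = 0
Gamma^x_ij = (G*[ij,x] - F*[ij,y])/(EG - F^2), Gamma^y_ij = (E*[ij,y] - F*[ij,x])/(EG - F^2)
Gamma_xxx = 0, Gamma_xxy = 0, Gamma_xyy = -57/50, Gamma_yxx = 0, Gamma_yxy = 6/19, Gamma_yyy = 0
d^2x/dtau^2 = -(Gamma_xxx*(2)^2 + 2*Gamma_xxy*(2)*(-2) + Gamma_xyy*(-2)^2) = 114/25
d^2y/dtau^2 = -(Gamma_yxx*(2)^2 + 2*Gamma_yxy*(2)*(-2) + Gamma_yyy*(-2)^2) = 48/19

Answer: Gamma_xxx = 0, Gamma_xxy = 0, Gamma_xyy = -57/50, Gamma_yxx = 0, Gamma_yxy = 6/19, Gamma_yyy = 0; accelerations (d^2x/dtau^2, d^2y/dtau^2) = (114/25, 48/19)


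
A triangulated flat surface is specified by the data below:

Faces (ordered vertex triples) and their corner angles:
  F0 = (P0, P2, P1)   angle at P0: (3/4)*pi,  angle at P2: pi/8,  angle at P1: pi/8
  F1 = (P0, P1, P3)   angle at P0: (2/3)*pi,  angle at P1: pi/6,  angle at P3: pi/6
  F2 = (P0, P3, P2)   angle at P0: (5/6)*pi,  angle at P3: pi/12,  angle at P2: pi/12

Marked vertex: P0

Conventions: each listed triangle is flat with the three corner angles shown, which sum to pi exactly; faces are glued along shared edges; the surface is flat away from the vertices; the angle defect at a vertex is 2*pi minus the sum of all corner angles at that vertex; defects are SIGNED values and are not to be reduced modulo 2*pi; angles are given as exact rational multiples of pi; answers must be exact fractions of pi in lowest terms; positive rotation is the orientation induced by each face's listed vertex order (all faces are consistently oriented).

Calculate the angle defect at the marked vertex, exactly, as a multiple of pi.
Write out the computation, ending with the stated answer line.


Sum of corner angles at P0: (9/4)*pi
defect = 2*pi - (9/4)*pi

Answer: defect(P0) = -pi/4


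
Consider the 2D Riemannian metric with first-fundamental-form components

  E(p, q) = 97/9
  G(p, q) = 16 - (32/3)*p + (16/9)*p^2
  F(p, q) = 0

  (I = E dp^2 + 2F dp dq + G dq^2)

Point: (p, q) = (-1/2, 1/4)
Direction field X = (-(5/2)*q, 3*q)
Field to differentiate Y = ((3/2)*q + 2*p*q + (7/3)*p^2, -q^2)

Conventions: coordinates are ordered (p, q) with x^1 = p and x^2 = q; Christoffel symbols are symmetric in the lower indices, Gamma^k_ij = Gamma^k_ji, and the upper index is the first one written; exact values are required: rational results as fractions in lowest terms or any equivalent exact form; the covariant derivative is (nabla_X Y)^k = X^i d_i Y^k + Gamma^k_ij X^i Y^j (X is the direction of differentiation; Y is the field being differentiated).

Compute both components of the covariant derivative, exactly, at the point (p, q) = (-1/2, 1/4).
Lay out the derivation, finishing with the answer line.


E = 97/9, F = 0, G = 196/9 at the point
E_p = 0, E_q = 0, F_p = 0, F_q = 0, G_p = -112/9, G_q = 0
EG - F^2 = 19012/81;  g^inv = (81/19012) * [[196/9, 0], [0, 97/9]]
first-kind symbols [ij,l] = (1/2)(d_i g_jl + d_j g_il - d_l g_ij): [pp,p] = E_p/2 = 0, [pp,q] = F_p - E_q/2 = 0, [pq,p] = E_q/2 = 0, [pq,q] = G_p/2 = -56/9, [qq,p] = F_q - G_p/2 = 56/9, [qq,q] = G_q/2 = 0
Gamma^p_ij = (G*[ij,p] - F*[ij,q])/(EG - F^2), Gamma^q_ij = (E*[ij,q] - F*[ij,p])/(EG - F^2)
Gamma_ppp = 0, Gamma_ppq = 0, Gamma_pqq = 56/97, Gamma_qpp = 0, Gamma_qpq = -2/7, Gamma_qqq = 0
X = (-5/8, 3/4), Y = (17/24, -1/16) at the point

Answer: (nabla_X Y)^p = 6955/4656, (nabla_X Y)^q = -241/448


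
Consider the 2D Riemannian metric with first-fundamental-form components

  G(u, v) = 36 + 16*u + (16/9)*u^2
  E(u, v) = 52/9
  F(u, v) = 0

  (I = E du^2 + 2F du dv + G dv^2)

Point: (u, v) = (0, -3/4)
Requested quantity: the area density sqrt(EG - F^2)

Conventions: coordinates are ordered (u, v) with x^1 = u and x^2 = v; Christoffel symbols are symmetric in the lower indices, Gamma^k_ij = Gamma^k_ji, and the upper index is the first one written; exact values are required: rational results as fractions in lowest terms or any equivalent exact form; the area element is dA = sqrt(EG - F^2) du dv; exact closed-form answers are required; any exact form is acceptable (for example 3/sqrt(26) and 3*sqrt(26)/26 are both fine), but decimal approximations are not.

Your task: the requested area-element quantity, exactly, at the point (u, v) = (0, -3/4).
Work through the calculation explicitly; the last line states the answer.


E = 52/9, F = 0, G = 36; EG - F^2 = 208

Answer: sqrt(EG - F^2) = 4*sqrt(13)


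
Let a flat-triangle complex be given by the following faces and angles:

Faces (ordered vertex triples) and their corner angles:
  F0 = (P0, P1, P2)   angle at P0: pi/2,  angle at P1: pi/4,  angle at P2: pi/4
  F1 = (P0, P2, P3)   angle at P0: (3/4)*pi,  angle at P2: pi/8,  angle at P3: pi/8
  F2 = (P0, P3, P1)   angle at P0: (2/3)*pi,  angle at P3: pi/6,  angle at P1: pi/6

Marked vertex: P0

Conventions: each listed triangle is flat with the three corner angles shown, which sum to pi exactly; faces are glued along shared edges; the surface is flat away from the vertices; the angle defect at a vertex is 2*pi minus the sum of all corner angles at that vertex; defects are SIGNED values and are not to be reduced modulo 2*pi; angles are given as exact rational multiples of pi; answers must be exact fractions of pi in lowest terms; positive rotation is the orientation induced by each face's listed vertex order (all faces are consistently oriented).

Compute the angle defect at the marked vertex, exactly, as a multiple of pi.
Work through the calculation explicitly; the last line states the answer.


Sum of corner angles at P0: (23/12)*pi
defect = 2*pi - (23/12)*pi

Answer: defect(P0) = pi/12


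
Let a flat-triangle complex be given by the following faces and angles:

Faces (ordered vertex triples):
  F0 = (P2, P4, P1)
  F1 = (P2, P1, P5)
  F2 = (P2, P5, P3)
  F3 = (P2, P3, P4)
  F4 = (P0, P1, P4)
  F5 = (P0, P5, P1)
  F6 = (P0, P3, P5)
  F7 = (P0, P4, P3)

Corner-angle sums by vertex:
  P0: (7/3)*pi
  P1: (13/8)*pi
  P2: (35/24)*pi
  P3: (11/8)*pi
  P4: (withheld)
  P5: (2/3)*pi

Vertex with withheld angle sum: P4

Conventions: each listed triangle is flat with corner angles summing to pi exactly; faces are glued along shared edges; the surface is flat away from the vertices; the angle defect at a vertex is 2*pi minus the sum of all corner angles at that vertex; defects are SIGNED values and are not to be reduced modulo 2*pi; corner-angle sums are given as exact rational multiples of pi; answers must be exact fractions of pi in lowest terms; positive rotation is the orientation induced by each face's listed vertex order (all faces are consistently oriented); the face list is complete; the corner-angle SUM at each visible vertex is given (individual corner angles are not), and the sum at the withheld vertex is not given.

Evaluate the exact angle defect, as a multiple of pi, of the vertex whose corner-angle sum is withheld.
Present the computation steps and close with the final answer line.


V = 6, E = 12, F = 8; chi = V - E + F = 2
Gauss-Bonnet: total defect = 2*pi*chi = 4*pi; visible defects sum to (61/24)*pi

Answer: defect(P4) = (35/24)*pi


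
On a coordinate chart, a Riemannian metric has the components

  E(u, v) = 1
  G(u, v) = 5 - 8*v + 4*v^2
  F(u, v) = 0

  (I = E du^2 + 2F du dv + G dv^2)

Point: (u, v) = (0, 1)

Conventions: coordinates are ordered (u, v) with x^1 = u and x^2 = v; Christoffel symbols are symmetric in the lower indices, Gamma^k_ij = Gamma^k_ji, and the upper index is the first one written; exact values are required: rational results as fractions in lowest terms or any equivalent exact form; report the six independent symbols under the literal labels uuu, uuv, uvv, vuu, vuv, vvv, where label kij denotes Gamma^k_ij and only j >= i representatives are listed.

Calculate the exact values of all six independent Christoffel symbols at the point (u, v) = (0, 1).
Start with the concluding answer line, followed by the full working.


Answer: Gamma_uuu = 0, Gamma_uuv = 0, Gamma_uvv = 0, Gamma_vuu = 0, Gamma_vuv = 0, Gamma_vvv = 0

E = 1, F = 0, G = 1 at the point
E_u = 0, E_v = 0, F_u = 0, F_v = 0, G_u = 0, G_v = 0
EG - F^2 = 1;  g^inv = (1) * [[1, 0], [0, 1]]
first-kind symbols [ij,l] = (1/2)(d_i g_jl + d_j g_il - d_l g_ij): [uu,u] = E_u/2 = 0, [uu,v] = F_u - E_v/2 = 0, [uv,u] = E_v/2 = 0, [uv,v] = G_u/2 = 0, [vv,u] = F_v - G_u/2 = 0, [vv,v] = G_v/2 = 0
Gamma^u_ij = (G*[ij,u] - F*[ij,v])/(EG - F^2), Gamma^v_ij = (E*[ij,v] - F*[ij,u])/(EG - F^2)


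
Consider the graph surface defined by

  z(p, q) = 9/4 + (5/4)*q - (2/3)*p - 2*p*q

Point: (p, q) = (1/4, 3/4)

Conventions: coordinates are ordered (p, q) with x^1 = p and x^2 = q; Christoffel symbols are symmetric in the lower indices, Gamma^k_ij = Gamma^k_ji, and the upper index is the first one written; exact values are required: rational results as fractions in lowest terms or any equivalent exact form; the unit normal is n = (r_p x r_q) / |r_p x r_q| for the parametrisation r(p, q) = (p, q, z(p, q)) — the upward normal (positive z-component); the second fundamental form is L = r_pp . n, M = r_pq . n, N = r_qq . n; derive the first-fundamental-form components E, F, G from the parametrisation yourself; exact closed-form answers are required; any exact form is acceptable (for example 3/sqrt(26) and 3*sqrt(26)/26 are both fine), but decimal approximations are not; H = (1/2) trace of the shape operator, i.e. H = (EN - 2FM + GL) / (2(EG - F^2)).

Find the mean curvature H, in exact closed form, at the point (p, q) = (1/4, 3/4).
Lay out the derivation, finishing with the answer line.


z_p = -13/6, z_q = 3/4, z_pp = 0, z_pq = -2, z_qq = 0
E = 205/36, F = -13/8, G = 25/16; answer radicand W^2 = 901/144
unnormalised second-form numerators: l = 0, m = -2, n = 0; L = l/sqrt(901/144), and similarly M = m/sqrt(W^2), N = n/sqrt(W^2)
H = (E*n - 2*F*m + G*l) / (2*(EG - F^2)*sqrt(W^2)); E*n - 2*F*m + G*l = -13/2, EG - F^2 = 901/144, so H = (-468/901)/sqrt(901/144)

Answer: H = -5616*sqrt(901)/811801
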